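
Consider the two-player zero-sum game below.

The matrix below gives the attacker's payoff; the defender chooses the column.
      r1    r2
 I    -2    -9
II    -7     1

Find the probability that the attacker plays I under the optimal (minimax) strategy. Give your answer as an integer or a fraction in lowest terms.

Row minima are -9 and -7, so the attacker's maximin is -7; column maxima are -2 and 1, so the defender's minimax is -2. These differ, so the equilibrium is in mixed strategies.
Let the attacker play I with probability p. The defender is indifferent when −2p − 7(1−p) = −9p + (1−p), giving p = 8/15.

8/15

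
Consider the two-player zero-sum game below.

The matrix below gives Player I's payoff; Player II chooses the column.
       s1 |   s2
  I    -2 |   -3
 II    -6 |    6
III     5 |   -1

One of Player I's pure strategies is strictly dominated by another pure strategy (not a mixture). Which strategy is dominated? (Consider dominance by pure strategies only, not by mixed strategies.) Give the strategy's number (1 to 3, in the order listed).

1

Compare I with III: 5 > -2, -1 > -3.
So III strictly dominates I for Player I; I is strictly dominated.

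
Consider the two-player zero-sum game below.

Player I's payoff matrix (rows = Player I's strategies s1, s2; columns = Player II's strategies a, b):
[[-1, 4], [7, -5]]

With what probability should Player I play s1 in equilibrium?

12/17

Row minima are -1 and -5, so Player I's maximin is -1; column maxima are 7 and 4, so Player II's minimax is 4. These differ, so the equilibrium is in mixed strategies.
Let Player I play s1 with probability p. Player II is indifferent when −p + 7(1−p) = 4p − 5(1−p), giving p = 12/17.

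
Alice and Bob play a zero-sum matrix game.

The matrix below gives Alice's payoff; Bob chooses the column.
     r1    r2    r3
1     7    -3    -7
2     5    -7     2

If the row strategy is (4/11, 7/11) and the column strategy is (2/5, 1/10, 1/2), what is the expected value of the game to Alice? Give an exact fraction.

11/10

Against (2/5, 1/10, 1/2), each row's expected payoff is 1: -1; 2: 23/10.
Taking the (4/11, 7/11)-weighted average: (4/11)·(-1) + (7/11)·(23/10) = 11/10.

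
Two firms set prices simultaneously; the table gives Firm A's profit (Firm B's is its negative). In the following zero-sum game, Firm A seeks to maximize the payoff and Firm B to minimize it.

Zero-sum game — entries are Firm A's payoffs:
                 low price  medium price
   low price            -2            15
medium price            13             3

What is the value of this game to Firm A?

Row minima are -2 and 3, so Firm A's maximin is 3; column maxima are 13 and 15, so Firm B's minimax is 13. These differ, so the equilibrium is in mixed strategies.
Let Firm A play low price with probability p. Firm B is indifferent when −2p + 13(1−p) = 15p + 3(1−p), giving p = 10/27.
Let Firm B play low price with probability q. Firm A is indifferent when −2q + 15(1−q) = 13q + 3(1−q), giving q = 4/9.
The value is -2·(4/9) + (15)·(5/9) = 67/9.

67/9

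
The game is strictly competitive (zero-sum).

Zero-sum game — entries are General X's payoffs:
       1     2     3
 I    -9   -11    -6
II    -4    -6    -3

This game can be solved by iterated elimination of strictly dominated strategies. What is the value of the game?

-6

Row I is strictly dominated by row II (-4>-9, -6>-11, -3>-6); eliminate I.
Column 3 is strictly dominated by 1 for General Y (-4<-3); eliminate 3.
Column 1 is strictly dominated by 2 for General Y (-6<-4); eliminate 1.
Only (II, 2) remains, with payoff -6.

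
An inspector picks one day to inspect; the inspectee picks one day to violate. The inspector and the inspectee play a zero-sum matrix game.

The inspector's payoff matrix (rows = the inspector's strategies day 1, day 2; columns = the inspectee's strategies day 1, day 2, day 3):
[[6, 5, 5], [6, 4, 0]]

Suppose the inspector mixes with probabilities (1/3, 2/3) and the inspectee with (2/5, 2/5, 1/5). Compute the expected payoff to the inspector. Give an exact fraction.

67/15

Against (2/5, 2/5, 1/5), each row's expected payoff is day 1: 27/5; day 2: 4.
Taking the (1/3, 2/3)-weighted average: (1/3)·(27/5) + (2/3)·(4) = 67/15.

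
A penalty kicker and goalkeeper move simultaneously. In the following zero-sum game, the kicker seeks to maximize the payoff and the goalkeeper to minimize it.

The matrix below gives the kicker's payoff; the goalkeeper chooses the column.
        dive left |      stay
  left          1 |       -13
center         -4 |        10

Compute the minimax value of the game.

-3/2

Row minima are -13 and -4, so the kicker's maximin is -4; column maxima are 1 and 10, so the goalkeeper's minimax is 1. These differ, so the equilibrium is in mixed strategies.
Let the kicker play left with probability p. The goalkeeper is indifferent when p − 4(1−p) = −13p + 10(1−p), giving p = 1/2.
Let the goalkeeper play dive left with probability q. The kicker is indifferent when q − 13(1−q) = −4q + 10(1−q), giving q = 23/28.
The value is 1·(23/28) + (-13)·(5/28) = -3/2.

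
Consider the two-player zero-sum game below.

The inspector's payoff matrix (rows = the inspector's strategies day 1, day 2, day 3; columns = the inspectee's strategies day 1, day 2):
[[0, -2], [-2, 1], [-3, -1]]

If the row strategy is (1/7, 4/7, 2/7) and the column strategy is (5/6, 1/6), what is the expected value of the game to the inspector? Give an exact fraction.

Against (5/6, 1/6), each row's expected payoff is day 1: -1/3; day 2: -3/2; day 3: -8/3.
Taking the (1/7, 4/7, 2/7)-weighted average: (1/7)·(-1/3) + (4/7)·(-3/2) + (2/7)·(-8/3) = -5/3.

-5/3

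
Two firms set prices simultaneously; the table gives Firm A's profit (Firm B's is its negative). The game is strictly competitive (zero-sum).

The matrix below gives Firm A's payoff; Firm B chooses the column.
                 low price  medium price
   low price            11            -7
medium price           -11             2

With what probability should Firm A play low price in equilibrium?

13/31

Row minima are -7 and -11, so Firm A's maximin is -7; column maxima are 11 and 2, so Firm B's minimax is 2. These differ, so the equilibrium is in mixed strategies.
Let Firm A play low price with probability p. Firm B is indifferent when 11p − 11(1−p) = −7p + 2(1−p), giving p = 13/31.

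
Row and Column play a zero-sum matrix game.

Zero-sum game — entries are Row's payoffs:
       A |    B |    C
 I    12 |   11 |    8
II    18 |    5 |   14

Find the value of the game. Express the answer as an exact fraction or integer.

Column A is strictly dominated by C for Column (it gives Row more in every row).
The remaining 2×2 game on (I, II) × (B, C) has no saddle point. Let Row play I with probability p; indifference gives 11p + 5(1−p) = 8p + 14(1−p), so p = 3/4.
Similarly Column's optimal q on B is 1/2, and the value is 11·(1/2) + (8)·(1/2) = 19/2.

19/2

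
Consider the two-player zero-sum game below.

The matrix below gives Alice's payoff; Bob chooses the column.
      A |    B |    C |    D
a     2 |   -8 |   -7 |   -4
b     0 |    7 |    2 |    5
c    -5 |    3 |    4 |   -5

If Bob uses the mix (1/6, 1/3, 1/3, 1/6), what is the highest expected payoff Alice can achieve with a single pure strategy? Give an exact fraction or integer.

a: (2)·(1/6) + (-8)·(1/3) + (-7)·(1/3) + (-4)·(1/6) = -16/3.
b: (0)·(1/6) + (7)·(1/3) + (2)·(1/3) + (5)·(1/6) = 23/6.
c: (-5)·(1/6) + (3)·(1/3) + (4)·(1/3) + (-5)·(1/6) = 2/3.
The best pure response is b with expected payoff 23/6.

23/6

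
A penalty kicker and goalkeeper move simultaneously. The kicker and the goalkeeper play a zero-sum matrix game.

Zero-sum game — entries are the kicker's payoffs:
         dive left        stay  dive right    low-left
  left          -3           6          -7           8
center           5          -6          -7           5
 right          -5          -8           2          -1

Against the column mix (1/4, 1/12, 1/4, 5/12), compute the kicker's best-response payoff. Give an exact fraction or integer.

left: (-3)·(1/4) + (6)·(1/12) + (-7)·(1/4) + (8)·(5/12) = 4/3.
center: (5)·(1/4) + (-6)·(1/12) + (-7)·(1/4) + (5)·(5/12) = 13/12.
right: (-5)·(1/4) + (-8)·(1/12) + (2)·(1/4) + (-1)·(5/12) = -11/6.
The best pure response is left with expected payoff 4/3.

4/3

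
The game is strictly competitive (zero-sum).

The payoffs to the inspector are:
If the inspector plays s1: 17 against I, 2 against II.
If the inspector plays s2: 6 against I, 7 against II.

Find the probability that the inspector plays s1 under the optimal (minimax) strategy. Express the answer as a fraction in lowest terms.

1/16

Row minima are 2 and 6, so the inspector's maximin is 6; column maxima are 17 and 7, so the inspectee's minimax is 7. These differ, so the equilibrium is in mixed strategies.
Let the inspector play s1 with probability p. The inspectee is indifferent when 17p + 6(1−p) = 2p + 7(1−p), giving p = 1/16.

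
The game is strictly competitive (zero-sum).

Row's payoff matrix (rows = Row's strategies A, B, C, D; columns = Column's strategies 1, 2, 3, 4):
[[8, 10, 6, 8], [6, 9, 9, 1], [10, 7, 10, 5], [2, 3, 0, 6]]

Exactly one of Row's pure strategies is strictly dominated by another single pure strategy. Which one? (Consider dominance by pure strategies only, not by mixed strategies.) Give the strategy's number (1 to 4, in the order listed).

4

Compare D with A: 8 > 2, 10 > 3, 6 > 0, 8 > 6.
So A strictly dominates D for Row; D is strictly dominated.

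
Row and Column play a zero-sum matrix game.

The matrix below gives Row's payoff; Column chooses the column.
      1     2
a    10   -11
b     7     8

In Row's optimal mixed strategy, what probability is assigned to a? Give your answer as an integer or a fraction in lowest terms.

1/22

Row minima are -11 and 7, so Row's maximin is 7; column maxima are 10 and 8, so Column's minimax is 8. These differ, so the equilibrium is in mixed strategies.
Let Row play a with probability p. Column is indifferent when 10p + 7(1−p) = −11p + 8(1−p), giving p = 1/22.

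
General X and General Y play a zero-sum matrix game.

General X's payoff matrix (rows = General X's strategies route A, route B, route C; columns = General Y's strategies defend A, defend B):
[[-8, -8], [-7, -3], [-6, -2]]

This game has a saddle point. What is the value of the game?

-6

Row minima: -8, -7, -6 → General X's maximin is -6.
Column maxima: -6, -2 → General Y's minimax is -6.
They coincide at (route C, defend A), so the value is -6.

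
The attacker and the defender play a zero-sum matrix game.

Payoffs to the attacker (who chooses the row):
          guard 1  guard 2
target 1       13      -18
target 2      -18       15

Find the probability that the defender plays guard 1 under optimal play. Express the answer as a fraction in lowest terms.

Row minima are -18 and -18, so the attacker's maximin is -18; column maxima are 13 and 15, so the defender's minimax is 13. These differ, so the equilibrium is in mixed strategies.
Let the defender play guard 1 with probability q. The attacker is indifferent when 13q − 18(1−q) = −18q + 15(1−q), giving q = 33/64.

33/64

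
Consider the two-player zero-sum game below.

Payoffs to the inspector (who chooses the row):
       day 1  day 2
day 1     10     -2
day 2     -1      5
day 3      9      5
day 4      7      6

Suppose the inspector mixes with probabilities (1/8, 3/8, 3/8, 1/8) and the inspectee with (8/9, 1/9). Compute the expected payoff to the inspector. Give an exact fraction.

Against (8/9, 1/9), each row's expected payoff is day 1: 26/3; day 2: -1/3; day 3: 77/9; day 4: 62/9.
Taking the (1/8, 3/8, 3/8, 1/8)-weighted average: (1/8)·(26/3) + (3/8)·(-1/3) + (3/8)·(77/9) + (1/8)·(62/9) = 181/36.

181/36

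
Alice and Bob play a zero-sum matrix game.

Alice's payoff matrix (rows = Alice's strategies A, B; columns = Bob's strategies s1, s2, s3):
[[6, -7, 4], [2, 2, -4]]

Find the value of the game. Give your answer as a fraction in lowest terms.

-20/17

Column s1 is strictly dominated by s3 for Bob (it gives Alice more in every row).
The remaining 2×2 game on (A, B) × (s2, s3) has no saddle point. Let Alice play A with probability p; indifference gives −7p + 2(1−p) = 4p − 4(1−p), so p = 6/17.
Similarly Bob's optimal q on s2 is 8/17, and the value is -7·(8/17) + (4)·(9/17) = -20/17.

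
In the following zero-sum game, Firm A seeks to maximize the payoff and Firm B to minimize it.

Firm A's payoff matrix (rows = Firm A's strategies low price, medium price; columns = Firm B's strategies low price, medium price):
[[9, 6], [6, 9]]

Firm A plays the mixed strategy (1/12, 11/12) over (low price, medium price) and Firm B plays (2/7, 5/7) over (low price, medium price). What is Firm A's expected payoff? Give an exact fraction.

Against (2/7, 5/7), each row's expected payoff is low price: 48/7; medium price: 57/7.
Taking the (1/12, 11/12)-weighted average: (1/12)·(48/7) + (11/12)·(57/7) = 225/28.

225/28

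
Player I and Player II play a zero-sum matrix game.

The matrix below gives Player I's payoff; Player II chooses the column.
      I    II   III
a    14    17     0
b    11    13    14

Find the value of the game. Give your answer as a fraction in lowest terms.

196/17

Column II is strictly dominated by I for Player II (it gives Player I more in every row).
The remaining 2×2 game on (a, b) × (I, III) has no saddle point. Let Player I play a with probability p; indifference gives 14p + 11(1−p) = 14(1−p), so p = 3/17.
Similarly Player II's optimal q on I is 14/17, and the value is 14·(14/17) + (0)·(3/17) = 196/17.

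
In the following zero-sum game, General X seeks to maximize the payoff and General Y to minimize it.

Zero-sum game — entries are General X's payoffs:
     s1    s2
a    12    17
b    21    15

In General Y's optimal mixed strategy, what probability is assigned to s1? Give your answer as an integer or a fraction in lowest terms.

2/11

Row minima are 12 and 15, so General X's maximin is 15; column maxima are 21 and 17, so General Y's minimax is 17. These differ, so the equilibrium is in mixed strategies.
Let General Y play s1 with probability q. General X is indifferent when 12q + 17(1−q) = 21q + 15(1−q), giving q = 2/11.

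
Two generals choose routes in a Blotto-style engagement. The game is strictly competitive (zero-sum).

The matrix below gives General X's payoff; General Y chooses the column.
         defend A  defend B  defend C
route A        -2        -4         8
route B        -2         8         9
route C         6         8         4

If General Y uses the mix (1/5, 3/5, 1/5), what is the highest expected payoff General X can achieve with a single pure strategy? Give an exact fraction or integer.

34/5

route A: (-2)·(1/5) + (-4)·(3/5) + (8)·(1/5) = -6/5.
route B: (-2)·(1/5) + (8)·(3/5) + (9)·(1/5) = 31/5.
route C: (6)·(1/5) + (8)·(3/5) + (4)·(1/5) = 34/5.
The best pure response is route C with expected payoff 34/5.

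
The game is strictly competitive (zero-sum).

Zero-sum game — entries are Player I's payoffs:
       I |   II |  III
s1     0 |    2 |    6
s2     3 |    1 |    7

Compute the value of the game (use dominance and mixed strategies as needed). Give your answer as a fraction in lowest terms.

3/2

Column III is strictly dominated by II for Player II (it gives Player I more in every row).
The remaining 2×2 game on (s1, s2) × (I, II) has no saddle point. Let Player I play s1 with probability p; indifference gives 3(1−p) = 2p + (1−p), so p = 1/2.
Similarly Player II's optimal q on I is 1/4, and the value is 0·(1/4) + (2)·(3/4) = 3/2.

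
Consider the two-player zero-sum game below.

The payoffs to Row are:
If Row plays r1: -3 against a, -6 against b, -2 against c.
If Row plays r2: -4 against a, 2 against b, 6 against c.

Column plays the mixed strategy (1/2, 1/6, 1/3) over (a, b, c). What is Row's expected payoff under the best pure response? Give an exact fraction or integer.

1/3

r1: (-3)·(1/2) + (-6)·(1/6) + (-2)·(1/3) = -19/6.
r2: (-4)·(1/2) + (2)·(1/6) + (6)·(1/3) = 1/3.
The best pure response is r2 with expected payoff 1/3.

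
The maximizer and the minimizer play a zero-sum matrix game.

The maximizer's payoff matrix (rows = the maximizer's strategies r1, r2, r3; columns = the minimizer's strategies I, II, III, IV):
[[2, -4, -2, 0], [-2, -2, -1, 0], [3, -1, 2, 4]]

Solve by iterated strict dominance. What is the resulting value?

Row r1 is strictly dominated by row r3 (3>2, -1>-4, 2>-2, 4>0); eliminate r1.
Row r2 is strictly dominated by row r3 (3>-2, -1>-2, 2>-1, 4>0); eliminate r2.
Column IV is strictly dominated by I for the minimizer (3<4); eliminate IV.
Column III is strictly dominated by II for the minimizer (-1<2); eliminate III.
Column I is strictly dominated by II for the minimizer (-1<3); eliminate I.
Only (r3, II) remains, with payoff -1.

-1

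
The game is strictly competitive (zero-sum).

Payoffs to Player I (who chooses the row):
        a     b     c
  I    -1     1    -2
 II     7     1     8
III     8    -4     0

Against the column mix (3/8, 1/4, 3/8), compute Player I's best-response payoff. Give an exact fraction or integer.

I: (-1)·(3/8) + (1)·(1/4) + (-2)·(3/8) = -7/8.
II: (7)·(3/8) + (1)·(1/4) + (8)·(3/8) = 47/8.
III: (8)·(3/8) + (-4)·(1/4) + (0)·(3/8) = 2.
The best pure response is II with expected payoff 47/8.

47/8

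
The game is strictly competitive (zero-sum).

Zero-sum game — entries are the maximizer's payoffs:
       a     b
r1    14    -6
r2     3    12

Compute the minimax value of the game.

Row minima are -6 and 3, so the maximizer's maximin is 3; column maxima are 14 and 12, so the minimizer's minimax is 12. These differ, so the equilibrium is in mixed strategies.
Let the maximizer play r1 with probability p. The minimizer is indifferent when 14p + 3(1−p) = −6p + 12(1−p), giving p = 9/29.
Let the minimizer play a with probability q. The maximizer is indifferent when 14q − 6(1−q) = 3q + 12(1−q), giving q = 18/29.
The value is 14·(18/29) + (-6)·(11/29) = 186/29.

186/29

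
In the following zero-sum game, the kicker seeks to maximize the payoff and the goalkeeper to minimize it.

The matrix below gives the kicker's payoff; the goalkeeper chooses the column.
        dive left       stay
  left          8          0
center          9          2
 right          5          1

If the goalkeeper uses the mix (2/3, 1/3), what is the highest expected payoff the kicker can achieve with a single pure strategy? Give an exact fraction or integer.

20/3

left: (8)·(2/3) + (0)·(1/3) = 16/3.
center: (9)·(2/3) + (2)·(1/3) = 20/3.
right: (5)·(2/3) + (1)·(1/3) = 11/3.
The best pure response is center with expected payoff 20/3.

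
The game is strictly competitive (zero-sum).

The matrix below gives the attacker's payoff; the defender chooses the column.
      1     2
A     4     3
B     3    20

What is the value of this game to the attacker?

71/18

Row minima are 3 and 3, so the attacker's maximin is 3; column maxima are 4 and 20, so the defender's minimax is 4. These differ, so the equilibrium is in mixed strategies.
Let the attacker play A with probability p. The defender is indifferent when 4p + 3(1−p) = 3p + 20(1−p), giving p = 17/18.
Let the defender play 1 with probability q. The attacker is indifferent when 4q + 3(1−q) = 3q + 20(1−q), giving q = 17/18.
The value is 4·(17/18) + (3)·(1/18) = 71/18.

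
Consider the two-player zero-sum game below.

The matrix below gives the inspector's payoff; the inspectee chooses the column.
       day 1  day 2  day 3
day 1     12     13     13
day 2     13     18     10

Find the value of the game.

Column day 2 is strictly dominated by day 1 for the inspectee (it gives the inspector more in every row).
The remaining 2×2 game on (day 1, day 2) × (day 1, day 3) has no saddle point. Let the inspector play day 1 with probability p; indifference gives 12p + 13(1−p) = 13p + 10(1−p), so p = 3/4.
Similarly the inspectee's optimal q on day 1 is 3/4, and the value is 12·(3/4) + (13)·(1/4) = 49/4.

49/4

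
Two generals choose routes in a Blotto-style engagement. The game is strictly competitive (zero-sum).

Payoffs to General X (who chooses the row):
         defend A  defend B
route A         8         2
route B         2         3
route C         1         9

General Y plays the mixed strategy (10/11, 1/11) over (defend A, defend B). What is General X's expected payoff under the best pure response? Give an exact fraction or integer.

82/11

route A: (8)·(10/11) + (2)·(1/11) = 82/11.
route B: (2)·(10/11) + (3)·(1/11) = 23/11.
route C: (1)·(10/11) + (9)·(1/11) = 19/11.
The best pure response is route A with expected payoff 82/11.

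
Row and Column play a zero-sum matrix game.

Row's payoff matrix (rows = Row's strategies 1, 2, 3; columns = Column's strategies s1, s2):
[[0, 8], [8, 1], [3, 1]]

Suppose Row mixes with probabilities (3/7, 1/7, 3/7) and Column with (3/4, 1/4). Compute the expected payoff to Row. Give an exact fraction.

Against (3/4, 1/4), each row's expected payoff is 1: 2; 2: 25/4; 3: 5/2.
Taking the (3/7, 1/7, 3/7)-weighted average: (3/7)·(2) + (1/7)·(25/4) + (3/7)·(5/2) = 79/28.

79/28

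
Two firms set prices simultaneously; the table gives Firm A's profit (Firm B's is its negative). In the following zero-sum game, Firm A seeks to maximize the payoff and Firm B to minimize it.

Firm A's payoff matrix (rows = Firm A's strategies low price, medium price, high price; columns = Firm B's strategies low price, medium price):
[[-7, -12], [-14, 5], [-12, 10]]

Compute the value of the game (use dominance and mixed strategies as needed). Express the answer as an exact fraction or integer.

Row medium price is strictly dominated by row high price, so Firm A never plays it.
The remaining 2×2 game on (low price, high price) × (low price, medium price) has no saddle point. Let Firm A play low price with probability p; indifference gives −7p − 12(1−p) = −12p + 10(1−p), so p = 22/27.
Similarly Firm B's optimal q on low price is 22/27, and the value is -7·(22/27) + (-12)·(5/27) = -214/27.

-214/27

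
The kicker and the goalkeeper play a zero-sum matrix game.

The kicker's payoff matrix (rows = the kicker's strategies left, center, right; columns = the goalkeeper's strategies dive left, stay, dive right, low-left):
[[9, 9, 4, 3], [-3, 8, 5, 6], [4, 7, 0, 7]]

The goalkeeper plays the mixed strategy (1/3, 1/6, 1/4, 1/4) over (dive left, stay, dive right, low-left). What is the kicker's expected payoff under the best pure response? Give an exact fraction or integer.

25/4

left: (9)·(1/3) + (9)·(1/6) + (4)·(1/4) + (3)·(1/4) = 25/4.
center: (-3)·(1/3) + (8)·(1/6) + (5)·(1/4) + (6)·(1/4) = 37/12.
right: (4)·(1/3) + (7)·(1/6) + (0)·(1/4) + (7)·(1/4) = 17/4.
The best pure response is left with expected payoff 25/4.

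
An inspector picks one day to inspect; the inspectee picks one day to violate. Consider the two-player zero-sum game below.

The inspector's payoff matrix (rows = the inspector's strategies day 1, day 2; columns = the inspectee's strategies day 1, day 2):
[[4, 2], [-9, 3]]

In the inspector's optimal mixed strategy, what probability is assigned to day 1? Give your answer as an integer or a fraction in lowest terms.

Row minima are 2 and -9, so the inspector's maximin is 2; column maxima are 4 and 3, so the inspectee's minimax is 3. These differ, so the equilibrium is in mixed strategies.
Let the inspector play day 1 with probability p. The inspectee is indifferent when 4p − 9(1−p) = 2p + 3(1−p), giving p = 6/7.

6/7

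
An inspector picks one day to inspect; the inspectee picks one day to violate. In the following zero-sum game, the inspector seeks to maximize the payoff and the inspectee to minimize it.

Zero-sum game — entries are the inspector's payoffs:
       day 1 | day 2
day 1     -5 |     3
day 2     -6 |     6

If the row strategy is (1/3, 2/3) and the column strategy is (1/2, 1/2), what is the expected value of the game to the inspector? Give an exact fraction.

Against (1/2, 1/2), each row's expected payoff is day 1: -1; day 2: 0.
Taking the (1/3, 2/3)-weighted average: (1/3)·(-1) + (2/3)·(0) = -1/3.

-1/3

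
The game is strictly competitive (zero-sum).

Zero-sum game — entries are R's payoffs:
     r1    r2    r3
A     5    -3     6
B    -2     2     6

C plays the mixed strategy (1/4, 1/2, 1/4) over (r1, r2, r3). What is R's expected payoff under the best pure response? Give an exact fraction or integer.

2

A: (5)·(1/4) + (-3)·(1/2) + (6)·(1/4) = 5/4.
B: (-2)·(1/4) + (2)·(1/2) + (6)·(1/4) = 2.
The best pure response is B with expected payoff 2.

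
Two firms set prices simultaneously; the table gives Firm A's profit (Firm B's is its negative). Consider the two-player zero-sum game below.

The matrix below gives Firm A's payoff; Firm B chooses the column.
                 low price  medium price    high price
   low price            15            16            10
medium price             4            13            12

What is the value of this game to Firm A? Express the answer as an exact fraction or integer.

Column medium price is strictly dominated by high price for Firm B (it gives Firm A more in every row).
The remaining 2×2 game on (low price, medium price) × (low price, high price) has no saddle point. Let Firm A play low price with probability p; indifference gives 15p + 4(1−p) = 10p + 12(1−p), so p = 8/13.
Similarly Firm B's optimal q on low price is 2/13, and the value is 15·(2/13) + (10)·(11/13) = 140/13.

140/13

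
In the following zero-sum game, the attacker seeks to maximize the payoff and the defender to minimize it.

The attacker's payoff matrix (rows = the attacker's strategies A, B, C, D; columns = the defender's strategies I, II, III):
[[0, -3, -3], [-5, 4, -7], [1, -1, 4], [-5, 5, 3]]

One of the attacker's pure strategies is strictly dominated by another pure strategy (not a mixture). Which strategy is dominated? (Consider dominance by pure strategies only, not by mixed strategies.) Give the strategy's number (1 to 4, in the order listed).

1

Compare A with C: 1 > 0, -1 > -3, 4 > -3.
So C strictly dominates A for the attacker; A is strictly dominated.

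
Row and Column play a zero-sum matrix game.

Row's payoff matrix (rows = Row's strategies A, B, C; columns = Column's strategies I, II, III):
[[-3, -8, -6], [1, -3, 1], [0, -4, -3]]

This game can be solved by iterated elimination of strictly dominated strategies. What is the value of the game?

Row C is strictly dominated by row B (1>0, -3>-4, 1>-3); eliminate C.
Column I is strictly dominated by II for Column (-8<-3, -3<1); eliminate I.
Row A is strictly dominated by row B (-3>-8, 1>-6); eliminate A.
Column III is strictly dominated by II for Column (-3<1); eliminate III.
Only (B, II) remains, with payoff -3.

-3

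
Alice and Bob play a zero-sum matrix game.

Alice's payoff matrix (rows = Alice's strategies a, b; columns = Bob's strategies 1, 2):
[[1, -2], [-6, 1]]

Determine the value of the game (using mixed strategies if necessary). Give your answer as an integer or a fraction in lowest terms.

Row minima are -2 and -6, so Alice's maximin is -2; column maxima are 1 and 1, so Bob's minimax is 1. These differ, so the equilibrium is in mixed strategies.
Let Alice play a with probability p. Bob is indifferent when p − 6(1−p) = −2p + (1−p), giving p = 7/10.
Let Bob play 1 with probability q. Alice is indifferent when q − 2(1−q) = −6q + (1−q), giving q = 3/10.
The value is 1·(3/10) + (-2)·(7/10) = -11/10.

-11/10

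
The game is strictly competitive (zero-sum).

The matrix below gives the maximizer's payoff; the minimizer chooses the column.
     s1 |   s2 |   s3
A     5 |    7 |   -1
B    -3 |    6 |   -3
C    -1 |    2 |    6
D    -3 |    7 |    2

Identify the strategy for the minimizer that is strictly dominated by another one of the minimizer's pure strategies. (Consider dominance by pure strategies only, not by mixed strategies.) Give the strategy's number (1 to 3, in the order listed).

The minimizer prefers columns that give the maximizer less. Compare s2 with s1: 5 < 7, -3 < 6, -1 < 2, -3 < 7.
So s1 strictly dominates s2 for the minimizer; s2 is strictly dominated.

2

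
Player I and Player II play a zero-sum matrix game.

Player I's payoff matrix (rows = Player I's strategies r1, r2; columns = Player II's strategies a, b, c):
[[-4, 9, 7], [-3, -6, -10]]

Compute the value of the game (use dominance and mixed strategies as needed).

Column b is strictly dominated by c for Player II (it gives Player I more in every row).
The remaining 2×2 game on (r1, r2) × (a, c) has no saddle point. Let Player I play r1 with probability p; indifference gives −4p − 3(1−p) = 7p − 10(1−p), so p = 7/18.
Similarly Player II's optimal q on a is 17/18, and the value is -4·(17/18) + (7)·(1/18) = -61/18.

-61/18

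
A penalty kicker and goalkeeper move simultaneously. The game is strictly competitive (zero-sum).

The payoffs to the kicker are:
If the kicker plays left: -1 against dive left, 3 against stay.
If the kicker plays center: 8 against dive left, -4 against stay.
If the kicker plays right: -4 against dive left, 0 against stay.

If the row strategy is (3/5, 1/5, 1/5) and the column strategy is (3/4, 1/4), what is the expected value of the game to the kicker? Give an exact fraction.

2/5

Against (3/4, 1/4), each row's expected payoff is left: 0; center: 5; right: -3.
Taking the (3/5, 1/5, 1/5)-weighted average: (3/5)·(0) + (1/5)·(5) + (1/5)·(-3) = 2/5.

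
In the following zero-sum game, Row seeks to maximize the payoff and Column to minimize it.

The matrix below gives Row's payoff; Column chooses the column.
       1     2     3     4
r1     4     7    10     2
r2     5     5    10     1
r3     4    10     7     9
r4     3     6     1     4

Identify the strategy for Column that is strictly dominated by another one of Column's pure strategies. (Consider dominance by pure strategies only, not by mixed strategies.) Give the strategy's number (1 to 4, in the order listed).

2

Column prefers columns that give Row less. Compare 2 with 4: 2 < 7, 1 < 5, 9 < 10, 4 < 6.
So 4 strictly dominates 2 for Column; 2 is strictly dominated.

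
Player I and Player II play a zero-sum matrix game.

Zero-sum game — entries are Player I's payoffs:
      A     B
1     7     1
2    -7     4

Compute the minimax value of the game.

35/17

Row minima are 1 and -7, so Player I's maximin is 1; column maxima are 7 and 4, so Player II's minimax is 4. These differ, so the equilibrium is in mixed strategies.
Let Player I play 1 with probability p. Player II is indifferent when 7p − 7(1−p) = p + 4(1−p), giving p = 11/17.
Let Player II play A with probability q. Player I is indifferent when 7q + (1−q) = −7q + 4(1−q), giving q = 3/17.
The value is 7·(3/17) + (1)·(14/17) = 35/17.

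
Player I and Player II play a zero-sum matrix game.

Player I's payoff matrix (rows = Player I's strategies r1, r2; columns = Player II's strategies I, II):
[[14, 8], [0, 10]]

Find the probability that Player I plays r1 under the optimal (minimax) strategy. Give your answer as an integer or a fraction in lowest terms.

Row minima are 8 and 0, so Player I's maximin is 8; column maxima are 14 and 10, so Player II's minimax is 10. These differ, so the equilibrium is in mixed strategies.
Let Player I play r1 with probability p. Player II is indifferent when 14p = 8p + 10(1−p), giving p = 5/8.

5/8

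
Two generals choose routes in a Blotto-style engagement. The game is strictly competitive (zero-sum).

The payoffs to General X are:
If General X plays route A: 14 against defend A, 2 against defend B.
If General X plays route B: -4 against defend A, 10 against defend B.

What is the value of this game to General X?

Row minima are 2 and -4, so General X's maximin is 2; column maxima are 14 and 10, so General Y's minimax is 10. These differ, so the equilibrium is in mixed strategies.
Let General X play route A with probability p. General Y is indifferent when 14p − 4(1−p) = 2p + 10(1−p), giving p = 7/13.
Let General Y play defend A with probability q. General X is indifferent when 14q + 2(1−q) = −4q + 10(1−q), giving q = 4/13.
The value is 14·(4/13) + (2)·(9/13) = 74/13.

74/13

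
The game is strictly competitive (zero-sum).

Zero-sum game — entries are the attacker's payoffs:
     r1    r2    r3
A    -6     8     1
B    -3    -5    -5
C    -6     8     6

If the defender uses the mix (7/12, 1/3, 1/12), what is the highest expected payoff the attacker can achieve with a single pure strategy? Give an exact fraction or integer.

-1/3

A: (-6)·(7/12) + (8)·(1/3) + (1)·(1/12) = -3/4.
B: (-3)·(7/12) + (-5)·(1/3) + (-5)·(1/12) = -23/6.
C: (-6)·(7/12) + (8)·(1/3) + (6)·(1/12) = -1/3.
The best pure response is C with expected payoff -1/3.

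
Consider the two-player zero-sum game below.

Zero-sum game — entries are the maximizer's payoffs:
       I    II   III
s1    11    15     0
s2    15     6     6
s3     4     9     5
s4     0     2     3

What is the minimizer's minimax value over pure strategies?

6

The worst case (largest entry) in each column is I: 15, II: 15, III: 6.
The best (smallest) of these is 6.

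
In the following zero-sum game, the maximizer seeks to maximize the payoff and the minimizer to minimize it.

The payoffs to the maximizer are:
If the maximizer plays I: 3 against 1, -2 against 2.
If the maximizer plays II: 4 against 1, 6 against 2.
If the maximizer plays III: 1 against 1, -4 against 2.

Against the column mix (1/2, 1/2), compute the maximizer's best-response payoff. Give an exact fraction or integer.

5

I: (3)·(1/2) + (-2)·(1/2) = 1/2.
II: (4)·(1/2) + (6)·(1/2) = 5.
III: (1)·(1/2) + (-4)·(1/2) = -3/2.
The best pure response is II with expected payoff 5.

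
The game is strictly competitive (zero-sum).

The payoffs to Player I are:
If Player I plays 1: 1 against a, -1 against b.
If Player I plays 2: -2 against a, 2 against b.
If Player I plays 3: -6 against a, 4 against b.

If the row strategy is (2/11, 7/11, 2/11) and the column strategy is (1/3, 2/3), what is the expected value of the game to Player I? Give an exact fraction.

16/33

Against (1/3, 2/3), each row's expected payoff is 1: -1/3; 2: 2/3; 3: 2/3.
Taking the (2/11, 7/11, 2/11)-weighted average: (2/11)·(-1/3) + (7/11)·(2/3) + (2/11)·(2/3) = 16/33.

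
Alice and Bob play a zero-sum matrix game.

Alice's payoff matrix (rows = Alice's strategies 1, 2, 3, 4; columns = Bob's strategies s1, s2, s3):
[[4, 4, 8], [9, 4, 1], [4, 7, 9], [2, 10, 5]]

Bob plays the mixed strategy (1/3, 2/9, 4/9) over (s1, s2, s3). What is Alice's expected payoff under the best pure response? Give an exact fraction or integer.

62/9

1: (4)·(1/3) + (4)·(2/9) + (8)·(4/9) = 52/9.
2: (9)·(1/3) + (4)·(2/9) + (1)·(4/9) = 13/3.
3: (4)·(1/3) + (7)·(2/9) + (9)·(4/9) = 62/9.
4: (2)·(1/3) + (10)·(2/9) + (5)·(4/9) = 46/9.
The best pure response is 3 with expected payoff 62/9.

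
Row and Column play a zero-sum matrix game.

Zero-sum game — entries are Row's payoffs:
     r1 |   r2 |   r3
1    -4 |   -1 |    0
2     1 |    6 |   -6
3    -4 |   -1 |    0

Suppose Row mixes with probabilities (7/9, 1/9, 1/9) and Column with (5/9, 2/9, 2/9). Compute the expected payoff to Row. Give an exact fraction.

-19/9

Against (5/9, 2/9, 2/9), each row's expected payoff is 1: -22/9; 2: 5/9; 3: -22/9.
Taking the (7/9, 1/9, 1/9)-weighted average: (7/9)·(-22/9) + (1/9)·(5/9) + (1/9)·(-22/9) = -19/9.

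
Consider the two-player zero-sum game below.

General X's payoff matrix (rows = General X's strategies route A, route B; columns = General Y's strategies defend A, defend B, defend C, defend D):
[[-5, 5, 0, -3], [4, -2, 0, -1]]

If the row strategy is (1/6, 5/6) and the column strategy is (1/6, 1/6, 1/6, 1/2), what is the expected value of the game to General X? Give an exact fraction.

Against (1/6, 1/6, 1/6, 1/2), each row's expected payoff is route A: -3/2; route B: -1/6.
Taking the (1/6, 5/6)-weighted average: (1/6)·(-3/2) + (5/6)·(-1/6) = -7/18.

-7/18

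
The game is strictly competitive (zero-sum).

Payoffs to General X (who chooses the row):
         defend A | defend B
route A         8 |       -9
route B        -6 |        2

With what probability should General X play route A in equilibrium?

8/25

Row minima are -9 and -6, so General X's maximin is -6; column maxima are 8 and 2, so General Y's minimax is 2. These differ, so the equilibrium is in mixed strategies.
Let General X play route A with probability p. General Y is indifferent when 8p − 6(1−p) = −9p + 2(1−p), giving p = 8/25.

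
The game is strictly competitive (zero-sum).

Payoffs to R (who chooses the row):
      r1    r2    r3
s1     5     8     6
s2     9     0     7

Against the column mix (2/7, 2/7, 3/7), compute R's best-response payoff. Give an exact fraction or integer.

s1: (5)·(2/7) + (8)·(2/7) + (6)·(3/7) = 44/7.
s2: (9)·(2/7) + (0)·(2/7) + (7)·(3/7) = 39/7.
The best pure response is s1 with expected payoff 44/7.

44/7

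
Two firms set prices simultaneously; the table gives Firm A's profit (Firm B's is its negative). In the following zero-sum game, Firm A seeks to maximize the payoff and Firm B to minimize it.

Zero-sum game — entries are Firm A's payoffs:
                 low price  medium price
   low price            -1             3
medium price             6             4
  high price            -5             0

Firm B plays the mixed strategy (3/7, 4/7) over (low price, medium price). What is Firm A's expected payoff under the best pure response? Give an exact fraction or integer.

34/7

low price: (-1)·(3/7) + (3)·(4/7) = 9/7.
medium price: (6)·(3/7) + (4)·(4/7) = 34/7.
high price: (-5)·(3/7) + (0)·(4/7) = -15/7.
The best pure response is medium price with expected payoff 34/7.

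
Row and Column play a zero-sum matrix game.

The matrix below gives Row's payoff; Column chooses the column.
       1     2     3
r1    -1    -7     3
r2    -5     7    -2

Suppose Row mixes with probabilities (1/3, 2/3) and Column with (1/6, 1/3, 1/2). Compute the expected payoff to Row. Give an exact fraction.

Against (1/6, 1/3, 1/2), each row's expected payoff is r1: -1; r2: 1/2.
Taking the (1/3, 2/3)-weighted average: (1/3)·(-1) + (2/3)·(1/2) = 0.

0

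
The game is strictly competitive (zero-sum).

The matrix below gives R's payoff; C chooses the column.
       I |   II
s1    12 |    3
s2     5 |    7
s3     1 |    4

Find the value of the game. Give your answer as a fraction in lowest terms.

Row s3 is strictly dominated by row s2, so R never plays it.
The remaining 2×2 game on (s1, s2) × (I, II) has no saddle point. Let R play s1 with probability p; indifference gives 12p + 5(1−p) = 3p + 7(1−p), so p = 2/11.
Similarly C's optimal q on I is 4/11, and the value is 12·(4/11) + (3)·(7/11) = 69/11.

69/11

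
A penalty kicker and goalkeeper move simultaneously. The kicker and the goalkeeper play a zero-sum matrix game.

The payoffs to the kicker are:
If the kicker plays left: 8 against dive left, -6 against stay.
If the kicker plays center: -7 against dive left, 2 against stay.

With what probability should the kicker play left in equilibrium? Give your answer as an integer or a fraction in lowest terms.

Row minima are -6 and -7, so the kicker's maximin is -6; column maxima are 8 and 2, so the goalkeeper's minimax is 2. These differ, so the equilibrium is in mixed strategies.
Let the kicker play left with probability p. The goalkeeper is indifferent when 8p − 7(1−p) = −6p + 2(1−p), giving p = 9/23.

9/23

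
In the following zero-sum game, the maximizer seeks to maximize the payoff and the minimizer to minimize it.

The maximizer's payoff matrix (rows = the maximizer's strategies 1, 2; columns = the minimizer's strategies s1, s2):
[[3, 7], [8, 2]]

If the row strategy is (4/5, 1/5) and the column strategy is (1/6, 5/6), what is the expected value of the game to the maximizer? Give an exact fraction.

17/3

Against (1/6, 5/6), each row's expected payoff is 1: 19/3; 2: 3.
Taking the (4/5, 1/5)-weighted average: (4/5)·(19/3) + (1/5)·(3) = 17/3.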